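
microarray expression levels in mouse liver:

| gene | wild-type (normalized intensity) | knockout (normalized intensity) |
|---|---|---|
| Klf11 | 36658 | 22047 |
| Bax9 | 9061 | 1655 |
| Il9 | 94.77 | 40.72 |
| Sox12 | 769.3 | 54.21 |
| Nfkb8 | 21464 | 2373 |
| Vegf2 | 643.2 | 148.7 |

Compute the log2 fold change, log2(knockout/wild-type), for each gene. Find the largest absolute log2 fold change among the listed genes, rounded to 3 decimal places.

3.827

log2(22047/36658) = -0.734  (Klf11)
log2(1655/9061) = -2.453  (Bax9)
log2(40.72/94.77) = -1.219  (Il9)
log2(54.21/769.3) = -3.827  (Sox12)
log2(2373/21464) = -3.177  (Nfkb8)
log2(148.7/643.2) = -2.113  (Vegf2)
The largest magnitude belongs to Sox12.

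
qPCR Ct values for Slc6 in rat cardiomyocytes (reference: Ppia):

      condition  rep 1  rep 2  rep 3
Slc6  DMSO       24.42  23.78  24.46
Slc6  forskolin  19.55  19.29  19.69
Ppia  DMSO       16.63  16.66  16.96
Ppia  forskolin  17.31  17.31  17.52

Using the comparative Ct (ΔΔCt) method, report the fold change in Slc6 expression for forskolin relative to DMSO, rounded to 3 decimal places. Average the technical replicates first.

40.504

Mean Ct: Slc6 DMSO 24.220; Slc6 forskolin 19.510; Ppia DMSO 16.750; Ppia forskolin 17.380
ΔCt(DMSO) = 24.220 − 16.750 = 7.470
ΔCt(forskolin) = 19.510 − 17.380 = 2.130
ΔΔCt = 2.130 − 7.470 = -5.340
Fold change = 2^(−(-5.340)) = 2^5.340 = 40.5042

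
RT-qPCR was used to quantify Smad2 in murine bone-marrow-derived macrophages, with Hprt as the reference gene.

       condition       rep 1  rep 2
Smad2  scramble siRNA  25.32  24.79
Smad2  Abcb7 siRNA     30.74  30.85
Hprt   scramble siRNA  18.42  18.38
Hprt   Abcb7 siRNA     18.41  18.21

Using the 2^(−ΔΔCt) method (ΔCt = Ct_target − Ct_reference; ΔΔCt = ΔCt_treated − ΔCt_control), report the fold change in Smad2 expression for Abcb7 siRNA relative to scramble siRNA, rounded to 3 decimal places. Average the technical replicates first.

0.018

Mean Ct: Smad2 scramble siRNA 25.055; Smad2 Abcb7 siRNA 30.795; Hprt scramble siRNA 18.400; Hprt Abcb7 siRNA 18.310
ΔCt(scramble siRNA) = 25.055 − 18.400 = 6.655
ΔCt(Abcb7 siRNA) = 30.795 − 18.310 = 12.485
ΔΔCt = 12.485 − 6.655 = 5.830
Fold change = 2^(−5.830) = 0.0176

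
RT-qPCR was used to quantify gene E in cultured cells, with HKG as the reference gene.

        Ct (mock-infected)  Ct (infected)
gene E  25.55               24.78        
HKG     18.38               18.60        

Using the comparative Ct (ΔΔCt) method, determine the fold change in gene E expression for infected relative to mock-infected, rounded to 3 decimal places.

1.986

ΔCt(mock-infected) = 25.550 − 18.380 = 7.170
ΔCt(infected) = 24.780 − 18.600 = 6.180
ΔΔCt = 6.180 − 7.170 = -0.990
Fold change = 2^(−(-0.990)) = 2^0.990 = 1.9862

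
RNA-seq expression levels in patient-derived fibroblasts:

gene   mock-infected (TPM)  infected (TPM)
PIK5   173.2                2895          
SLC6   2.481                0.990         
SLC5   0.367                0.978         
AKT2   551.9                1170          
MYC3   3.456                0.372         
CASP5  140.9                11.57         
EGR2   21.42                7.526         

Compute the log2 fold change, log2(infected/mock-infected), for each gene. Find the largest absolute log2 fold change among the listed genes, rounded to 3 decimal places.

log2(2895/173.2) = 4.063  (PIK5)
log2(0.990/2.481) = -1.325  (SLC6)
log2(0.978/0.367) = 1.414  (SLC5)
log2(1170/551.9) = 1.084  (AKT2)
log2(0.372/3.456) = -3.216  (MYC3)
log2(11.57/140.9) = -3.606  (CASP5)
log2(7.526/21.42) = -1.509  (EGR2)
The largest magnitude belongs to PIK5.

4.063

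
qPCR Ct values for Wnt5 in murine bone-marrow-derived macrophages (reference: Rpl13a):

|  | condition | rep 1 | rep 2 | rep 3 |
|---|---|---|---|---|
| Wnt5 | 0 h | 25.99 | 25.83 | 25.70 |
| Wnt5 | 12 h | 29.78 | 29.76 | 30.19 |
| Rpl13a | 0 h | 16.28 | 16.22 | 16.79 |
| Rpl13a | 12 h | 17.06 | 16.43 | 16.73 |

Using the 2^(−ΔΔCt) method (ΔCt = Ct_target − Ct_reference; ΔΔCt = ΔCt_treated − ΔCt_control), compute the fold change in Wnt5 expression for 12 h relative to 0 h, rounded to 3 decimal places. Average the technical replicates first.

0.074

Mean Ct: Wnt5 0 h 25.840; Wnt5 12 h 29.910; Rpl13a 0 h 16.430; Rpl13a 12 h 16.740
ΔCt(0 h) = 25.840 − 16.430 = 9.410
ΔCt(12 h) = 29.910 − 16.740 = 13.170
ΔΔCt = 13.170 − 9.410 = 3.760
Fold change = 2^(−3.760) = 0.0738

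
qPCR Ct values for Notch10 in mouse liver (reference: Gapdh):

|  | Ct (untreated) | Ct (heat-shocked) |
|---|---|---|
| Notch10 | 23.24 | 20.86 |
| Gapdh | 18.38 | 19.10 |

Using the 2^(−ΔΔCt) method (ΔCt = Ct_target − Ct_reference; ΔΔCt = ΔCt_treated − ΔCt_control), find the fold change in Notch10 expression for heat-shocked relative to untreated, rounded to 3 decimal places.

ΔCt(untreated) = 23.240 − 18.380 = 4.860
ΔCt(heat-shocked) = 20.860 − 19.100 = 1.760
ΔΔCt = 1.760 − 4.860 = -3.100
Fold change = 2^(−(-3.100)) = 2^3.100 = 8.5742

8.574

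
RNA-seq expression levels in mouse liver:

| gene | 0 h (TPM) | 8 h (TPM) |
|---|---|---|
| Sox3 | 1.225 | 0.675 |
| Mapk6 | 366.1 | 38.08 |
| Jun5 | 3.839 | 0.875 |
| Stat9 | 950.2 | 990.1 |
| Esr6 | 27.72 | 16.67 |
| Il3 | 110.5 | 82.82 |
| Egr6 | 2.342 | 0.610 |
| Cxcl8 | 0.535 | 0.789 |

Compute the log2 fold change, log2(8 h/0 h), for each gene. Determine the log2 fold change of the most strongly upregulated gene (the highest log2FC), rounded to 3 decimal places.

log2(0.675/1.225) = -0.860  (Sox3)
log2(38.08/366.1) = -3.265  (Mapk6)
log2(0.875/3.839) = -2.133  (Jun5)
log2(990.1/950.2) = 0.059  (Stat9)
log2(16.67/27.72) = -0.734  (Esr6)
log2(82.82/110.5) = -0.416  (Il3)
log2(0.610/2.342) = -1.941  (Egr6)
log2(0.789/0.535) = 0.560  (Cxcl8)
Cxcl8 is most strongly upregulated.

0.560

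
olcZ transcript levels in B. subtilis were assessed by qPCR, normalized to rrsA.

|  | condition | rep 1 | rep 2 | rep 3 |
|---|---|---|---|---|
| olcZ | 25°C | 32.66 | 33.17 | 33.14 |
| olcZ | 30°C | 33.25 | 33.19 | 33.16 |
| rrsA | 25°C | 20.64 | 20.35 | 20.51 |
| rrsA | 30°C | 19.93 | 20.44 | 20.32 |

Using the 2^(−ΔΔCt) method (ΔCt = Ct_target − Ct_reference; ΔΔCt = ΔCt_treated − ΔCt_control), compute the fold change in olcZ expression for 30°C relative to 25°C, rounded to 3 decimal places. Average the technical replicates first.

0.717

Mean Ct: olcZ 25°C 32.990; olcZ 30°C 33.200; rrsA 25°C 20.500; rrsA 30°C 20.230
ΔCt(25°C) = 32.990 − 20.500 = 12.490
ΔCt(30°C) = 33.200 − 20.230 = 12.970
ΔΔCt = 12.970 − 12.490 = 0.480
Fold change = 2^(−0.480) = 0.7170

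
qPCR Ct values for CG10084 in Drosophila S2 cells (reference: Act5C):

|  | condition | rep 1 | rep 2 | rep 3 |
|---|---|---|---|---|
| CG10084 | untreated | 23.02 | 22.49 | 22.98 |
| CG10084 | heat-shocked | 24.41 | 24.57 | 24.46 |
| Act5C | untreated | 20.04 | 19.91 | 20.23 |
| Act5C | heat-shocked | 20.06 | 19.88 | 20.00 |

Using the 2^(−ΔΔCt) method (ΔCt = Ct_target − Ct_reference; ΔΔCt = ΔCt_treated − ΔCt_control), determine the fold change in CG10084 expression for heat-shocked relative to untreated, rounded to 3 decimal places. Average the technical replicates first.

Mean Ct: CG10084 untreated 22.830; CG10084 heat-shocked 24.480; Act5C untreated 20.060; Act5C heat-shocked 19.980
ΔCt(untreated) = 22.830 − 20.060 = 2.770
ΔCt(heat-shocked) = 24.480 − 19.980 = 4.500
ΔΔCt = 4.500 − 2.770 = 1.730
Fold change = 2^(−1.730) = 0.3015

0.301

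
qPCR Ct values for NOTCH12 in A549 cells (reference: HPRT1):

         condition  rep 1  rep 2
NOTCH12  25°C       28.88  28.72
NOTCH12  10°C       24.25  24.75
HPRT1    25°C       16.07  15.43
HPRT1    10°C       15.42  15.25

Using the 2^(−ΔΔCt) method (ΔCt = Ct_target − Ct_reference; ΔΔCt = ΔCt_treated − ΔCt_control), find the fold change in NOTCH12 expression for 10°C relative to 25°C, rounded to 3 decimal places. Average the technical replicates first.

Mean Ct: NOTCH12 25°C 28.800; NOTCH12 10°C 24.500; HPRT1 25°C 15.750; HPRT1 10°C 15.335
ΔCt(25°C) = 28.800 − 15.750 = 13.050
ΔCt(10°C) = 24.500 − 15.335 = 9.165
ΔΔCt = 9.165 − 13.050 = -3.885
Fold change = 2^(−(-3.885)) = 2^3.885 = 14.7741

14.774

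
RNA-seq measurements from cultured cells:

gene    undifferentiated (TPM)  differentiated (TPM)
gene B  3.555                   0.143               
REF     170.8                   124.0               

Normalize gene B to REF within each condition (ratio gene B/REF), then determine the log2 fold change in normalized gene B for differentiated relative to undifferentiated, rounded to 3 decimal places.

-4.174

gene B/REF (undifferentiated) = 3.555 / 170.8 = 0.020814
gene B/REF (differentiated) = 0.143 / 124.0 = 0.0011532
Fold change = 0.0011532 / 0.020814 = 0.0554
log2(0.0554) = -4.1738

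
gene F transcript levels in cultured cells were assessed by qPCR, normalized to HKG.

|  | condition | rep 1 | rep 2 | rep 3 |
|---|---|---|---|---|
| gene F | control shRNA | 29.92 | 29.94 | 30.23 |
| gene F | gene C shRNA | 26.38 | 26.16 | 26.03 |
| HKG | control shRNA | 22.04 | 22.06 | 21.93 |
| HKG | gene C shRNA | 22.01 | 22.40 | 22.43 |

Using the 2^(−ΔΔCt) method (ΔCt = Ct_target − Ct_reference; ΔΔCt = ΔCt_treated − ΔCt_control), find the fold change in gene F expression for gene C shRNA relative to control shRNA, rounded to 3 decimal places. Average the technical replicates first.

17.268

Mean Ct: gene F control shRNA 30.030; gene F gene C shRNA 26.190; HKG control shRNA 22.010; HKG gene C shRNA 22.280
ΔCt(control shRNA) = 30.030 − 22.010 = 8.020
ΔCt(gene C shRNA) = 26.190 − 22.280 = 3.910
ΔΔCt = 3.910 − 8.020 = -4.110
Fold change = 2^(−(-4.110)) = 2^4.110 = 17.2677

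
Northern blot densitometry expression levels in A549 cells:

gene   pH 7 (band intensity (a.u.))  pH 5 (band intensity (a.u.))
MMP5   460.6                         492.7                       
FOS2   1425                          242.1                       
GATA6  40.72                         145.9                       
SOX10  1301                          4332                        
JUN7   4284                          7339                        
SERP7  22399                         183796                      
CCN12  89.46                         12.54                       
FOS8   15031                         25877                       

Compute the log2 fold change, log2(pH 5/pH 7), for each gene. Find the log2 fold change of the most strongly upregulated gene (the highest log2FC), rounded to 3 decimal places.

3.037

log2(492.7/460.6) = 0.097  (MMP5)
log2(242.1/1425) = -2.557  (FOS2)
log2(145.9/40.72) = 1.841  (GATA6)
log2(4332/1301) = 1.735  (SOX10)
log2(7339/4284) = 0.777  (JUN7)
log2(183796/22399) = 3.037  (SERP7)
log2(12.54/89.46) = -2.835  (CCN12)
log2(25877/15031) = 0.784  (FOS8)
SERP7 is most strongly upregulated.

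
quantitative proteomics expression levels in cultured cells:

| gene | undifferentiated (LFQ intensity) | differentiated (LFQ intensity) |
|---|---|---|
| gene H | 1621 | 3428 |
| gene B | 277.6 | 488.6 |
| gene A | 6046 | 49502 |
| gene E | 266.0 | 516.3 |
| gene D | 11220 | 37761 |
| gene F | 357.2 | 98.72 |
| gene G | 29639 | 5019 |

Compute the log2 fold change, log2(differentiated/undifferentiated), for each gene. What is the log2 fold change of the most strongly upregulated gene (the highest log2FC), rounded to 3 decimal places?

3.033

log2(3428/1621) = 1.080  (gene H)
log2(488.6/277.6) = 0.816  (gene B)
log2(49502/6046) = 3.033  (gene A)
log2(516.3/266.0) = 0.957  (gene E)
log2(37761/11220) = 1.751  (gene D)
log2(98.72/357.2) = -1.855  (gene F)
log2(5019/29639) = -2.562  (gene G)
gene A is most strongly upregulated.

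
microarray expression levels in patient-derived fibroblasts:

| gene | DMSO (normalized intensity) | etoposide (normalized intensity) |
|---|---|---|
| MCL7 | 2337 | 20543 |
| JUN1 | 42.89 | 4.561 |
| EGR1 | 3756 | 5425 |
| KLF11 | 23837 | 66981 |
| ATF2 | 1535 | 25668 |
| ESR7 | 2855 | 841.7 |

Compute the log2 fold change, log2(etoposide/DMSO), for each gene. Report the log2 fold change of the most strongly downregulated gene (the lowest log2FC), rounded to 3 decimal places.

log2(20543/2337) = 3.136  (MCL7)
log2(4.561/42.89) = -3.233  (JUN1)
log2(5425/3756) = 0.530  (EGR1)
log2(66981/23837) = 1.491  (KLF11)
log2(25668/1535) = 4.064  (ATF2)
log2(841.7/2855) = -1.762  (ESR7)
JUN1 is most strongly downregulated.

-3.233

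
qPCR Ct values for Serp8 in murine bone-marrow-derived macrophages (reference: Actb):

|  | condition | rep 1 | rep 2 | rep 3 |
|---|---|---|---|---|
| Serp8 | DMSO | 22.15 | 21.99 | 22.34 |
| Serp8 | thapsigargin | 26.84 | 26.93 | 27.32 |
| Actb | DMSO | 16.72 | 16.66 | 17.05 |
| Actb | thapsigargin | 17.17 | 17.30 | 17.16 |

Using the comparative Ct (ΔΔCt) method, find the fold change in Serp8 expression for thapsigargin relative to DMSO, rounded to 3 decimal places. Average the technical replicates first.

Mean Ct: Serp8 DMSO 22.160; Serp8 thapsigargin 27.030; Actb DMSO 16.810; Actb thapsigargin 17.210
ΔCt(DMSO) = 22.160 − 16.810 = 5.350
ΔCt(thapsigargin) = 27.030 − 17.210 = 9.820
ΔΔCt = 9.820 − 5.350 = 4.470
Fold change = 2^(−4.470) = 0.0451

0.045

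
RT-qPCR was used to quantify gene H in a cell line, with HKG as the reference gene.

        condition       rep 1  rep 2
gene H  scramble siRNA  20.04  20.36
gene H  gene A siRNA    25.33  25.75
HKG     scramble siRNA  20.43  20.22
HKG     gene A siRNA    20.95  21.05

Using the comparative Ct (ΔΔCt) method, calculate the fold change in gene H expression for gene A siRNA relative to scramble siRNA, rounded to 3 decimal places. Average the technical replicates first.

0.039

Mean Ct: gene H scramble siRNA 20.200; gene H gene A siRNA 25.540; HKG scramble siRNA 20.325; HKG gene A siRNA 21.000
ΔCt(scramble siRNA) = 20.200 − 20.325 = -0.125
ΔCt(gene A siRNA) = 25.540 − 21.000 = 4.540
ΔΔCt = 4.540 − (-0.125) = 4.665
Fold change = 2^(−4.665) = 0.0394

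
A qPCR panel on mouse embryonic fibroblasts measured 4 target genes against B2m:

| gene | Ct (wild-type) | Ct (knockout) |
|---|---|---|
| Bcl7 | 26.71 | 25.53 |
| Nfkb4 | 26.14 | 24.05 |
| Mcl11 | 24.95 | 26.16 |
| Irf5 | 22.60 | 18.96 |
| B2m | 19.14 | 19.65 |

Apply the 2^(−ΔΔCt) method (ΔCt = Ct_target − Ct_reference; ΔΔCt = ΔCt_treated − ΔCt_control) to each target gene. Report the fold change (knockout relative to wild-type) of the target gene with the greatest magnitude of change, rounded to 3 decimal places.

Bcl7: ΔΔCt = (25.53−19.65) − (26.71−19.14) = 5.88 − 7.57 = -1.69; fold change = 2^1.69 = 3.227
Nfkb4: ΔΔCt = (24.05−19.65) − (26.14−19.14) = 4.40 − 7.00 = -2.60; fold change = 2^2.60 = 6.063
Mcl11: ΔΔCt = (26.16−19.65) − (24.95−19.14) = 6.51 − 5.81 = 0.70; fold change = 2^-0.70 = 0.616
Irf5: ΔΔCt = (18.96−19.65) − (22.60−19.14) = -0.69 − 3.46 = -4.15; fold change = 2^4.15 = 17.753
Irf5 has the largest |ΔΔCt| = 4.15.

17.753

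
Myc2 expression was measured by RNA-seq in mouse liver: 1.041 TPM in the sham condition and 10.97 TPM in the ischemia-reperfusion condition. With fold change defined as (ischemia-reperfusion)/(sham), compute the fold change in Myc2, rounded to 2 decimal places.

Fold change = 10.97 / 1.041 = 10.538
Myc2 is upregulated.

10.54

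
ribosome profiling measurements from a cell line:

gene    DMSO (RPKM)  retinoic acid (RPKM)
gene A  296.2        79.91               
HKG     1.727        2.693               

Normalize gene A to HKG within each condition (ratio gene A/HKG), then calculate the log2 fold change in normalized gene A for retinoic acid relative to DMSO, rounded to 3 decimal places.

-2.531

gene A/HKG (DMSO) = 296.2 / 1.727 = 171.51
gene A/HKG (retinoic acid) = 79.91 / 2.693 = 29.673
Fold change = 29.673 / 171.51 = 0.1730
log2(0.1730) = -2.5311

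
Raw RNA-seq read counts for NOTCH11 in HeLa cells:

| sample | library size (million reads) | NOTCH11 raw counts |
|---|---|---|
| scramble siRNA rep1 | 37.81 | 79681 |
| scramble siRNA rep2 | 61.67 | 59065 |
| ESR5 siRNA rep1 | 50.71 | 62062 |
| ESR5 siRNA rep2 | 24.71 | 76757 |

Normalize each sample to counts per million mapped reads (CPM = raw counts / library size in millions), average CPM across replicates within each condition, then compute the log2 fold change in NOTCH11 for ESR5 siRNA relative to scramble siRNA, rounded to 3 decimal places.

CPM(scramble siRNA rep1) = 79681 / 37.81 = 2107.4054
CPM(scramble siRNA rep2) = 59065 / 61.67 = 957.7590
CPM(ESR5 siRNA rep1) = 62062 / 50.71 = 1223.8612
CPM(ESR5 siRNA rep2) = 76757 / 24.71 = 3106.3132
mean CPM(scramble siRNA) = 1532.5822; mean CPM(ESR5 siRNA) = 2165.0872
Fold change = 2165.0872 / 1532.5822 = 1.41271
log2(1.41271) = 0.4985

0.498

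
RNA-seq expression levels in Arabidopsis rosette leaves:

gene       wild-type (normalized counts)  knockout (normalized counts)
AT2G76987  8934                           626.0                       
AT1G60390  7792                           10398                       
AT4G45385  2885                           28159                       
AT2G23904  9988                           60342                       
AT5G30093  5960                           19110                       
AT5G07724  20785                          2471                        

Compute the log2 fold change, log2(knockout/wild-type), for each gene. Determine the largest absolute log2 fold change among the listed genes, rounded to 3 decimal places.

3.835

log2(626.0/8934) = -3.835  (AT2G76987)
log2(10398/7792) = 0.416  (AT1G60390)
log2(28159/2885) = 3.287  (AT4G45385)
log2(60342/9988) = 2.595  (AT2G23904)
log2(19110/5960) = 1.681  (AT5G30093)
log2(2471/20785) = -3.072  (AT5G07724)
The largest magnitude belongs to AT2G76987.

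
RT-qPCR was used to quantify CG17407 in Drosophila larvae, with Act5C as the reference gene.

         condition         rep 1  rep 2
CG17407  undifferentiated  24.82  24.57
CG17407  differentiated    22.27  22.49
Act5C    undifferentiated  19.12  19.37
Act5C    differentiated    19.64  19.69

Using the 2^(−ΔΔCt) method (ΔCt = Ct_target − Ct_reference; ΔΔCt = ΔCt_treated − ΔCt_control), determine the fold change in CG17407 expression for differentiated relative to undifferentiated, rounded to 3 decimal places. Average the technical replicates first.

Mean Ct: CG17407 undifferentiated 24.695; CG17407 differentiated 22.380; Act5C undifferentiated 19.245; Act5C differentiated 19.665
ΔCt(undifferentiated) = 24.695 − 19.245 = 5.450
ΔCt(differentiated) = 22.380 − 19.665 = 2.715
ΔΔCt = 2.715 − 5.450 = -2.735
Fold change = 2^(−(-2.735)) = 2^2.735 = 6.6576

6.658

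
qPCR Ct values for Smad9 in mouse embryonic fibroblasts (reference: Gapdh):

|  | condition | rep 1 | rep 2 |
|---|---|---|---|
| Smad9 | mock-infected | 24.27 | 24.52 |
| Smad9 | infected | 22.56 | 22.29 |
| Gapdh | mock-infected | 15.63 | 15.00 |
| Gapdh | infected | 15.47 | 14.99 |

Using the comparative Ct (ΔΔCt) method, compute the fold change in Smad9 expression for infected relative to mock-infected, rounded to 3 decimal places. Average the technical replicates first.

3.694

Mean Ct: Smad9 mock-infected 24.395; Smad9 infected 22.425; Gapdh mock-infected 15.315; Gapdh infected 15.230
ΔCt(mock-infected) = 24.395 − 15.315 = 9.080
ΔCt(infected) = 22.425 − 15.230 = 7.195
ΔΔCt = 7.195 − 9.080 = -1.885
Fold change = 2^(−(-1.885)) = 2^1.885 = 3.6935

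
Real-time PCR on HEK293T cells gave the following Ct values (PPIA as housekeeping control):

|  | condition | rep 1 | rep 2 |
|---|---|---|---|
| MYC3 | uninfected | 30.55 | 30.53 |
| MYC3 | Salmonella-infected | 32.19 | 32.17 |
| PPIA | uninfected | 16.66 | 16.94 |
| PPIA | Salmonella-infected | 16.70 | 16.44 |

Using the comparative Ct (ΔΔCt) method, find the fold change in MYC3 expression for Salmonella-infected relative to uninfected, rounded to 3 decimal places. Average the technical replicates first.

0.274

Mean Ct: MYC3 uninfected 30.540; MYC3 Salmonella-infected 32.180; PPIA uninfected 16.800; PPIA Salmonella-infected 16.570
ΔCt(uninfected) = 30.540 − 16.800 = 13.740
ΔCt(Salmonella-infected) = 32.180 − 16.570 = 15.610
ΔΔCt = 15.610 − 13.740 = 1.870
Fold change = 2^(−1.870) = 0.2736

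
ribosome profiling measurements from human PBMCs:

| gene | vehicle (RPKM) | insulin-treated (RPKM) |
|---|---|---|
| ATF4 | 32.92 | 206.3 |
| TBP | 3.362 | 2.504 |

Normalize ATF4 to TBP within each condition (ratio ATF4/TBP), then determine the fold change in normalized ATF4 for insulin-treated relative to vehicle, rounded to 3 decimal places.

ATF4/TBP (vehicle) = 32.92 / 3.362 = 9.7918
ATF4/TBP (insulin-treated) = 206.3 / 2.504 = 82.388
Fold change = 82.388 / 9.7918 = 8.4140

8.414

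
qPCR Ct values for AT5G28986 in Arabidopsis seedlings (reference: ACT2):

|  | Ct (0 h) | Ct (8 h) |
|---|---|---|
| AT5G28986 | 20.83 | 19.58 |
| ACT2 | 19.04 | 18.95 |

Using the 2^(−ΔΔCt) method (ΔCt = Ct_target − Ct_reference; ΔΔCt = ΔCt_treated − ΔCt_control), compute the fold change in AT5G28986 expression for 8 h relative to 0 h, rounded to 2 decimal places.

2.23

ΔCt(0 h) = 20.830 − 19.040 = 1.790
ΔCt(8 h) = 19.580 − 18.950 = 0.630
ΔΔCt = 0.630 − 1.790 = -1.160
Fold change = 2^(−(-1.160)) = 2^1.160 = 2.235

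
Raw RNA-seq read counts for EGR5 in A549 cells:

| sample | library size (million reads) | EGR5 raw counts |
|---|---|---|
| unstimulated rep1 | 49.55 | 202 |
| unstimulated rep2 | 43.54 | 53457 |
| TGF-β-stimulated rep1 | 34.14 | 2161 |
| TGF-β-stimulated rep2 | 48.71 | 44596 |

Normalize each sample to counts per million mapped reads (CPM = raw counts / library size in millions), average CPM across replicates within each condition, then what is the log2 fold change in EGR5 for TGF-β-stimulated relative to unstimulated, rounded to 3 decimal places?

CPM(unstimulated rep1) = 202 / 49.55 = 4.0767
CPM(unstimulated rep2) = 53457 / 43.54 = 1227.7676
CPM(TGF-β-stimulated rep1) = 2161 / 34.14 = 63.2982
CPM(TGF-β-stimulated rep2) = 44596 / 48.71 = 915.5410
mean CPM(unstimulated) = 615.9221; mean CPM(TGF-β-stimulated) = 489.4196
Fold change = 489.4196 / 615.9221 = 0.79461
log2(0.79461) = -0.3317

-0.332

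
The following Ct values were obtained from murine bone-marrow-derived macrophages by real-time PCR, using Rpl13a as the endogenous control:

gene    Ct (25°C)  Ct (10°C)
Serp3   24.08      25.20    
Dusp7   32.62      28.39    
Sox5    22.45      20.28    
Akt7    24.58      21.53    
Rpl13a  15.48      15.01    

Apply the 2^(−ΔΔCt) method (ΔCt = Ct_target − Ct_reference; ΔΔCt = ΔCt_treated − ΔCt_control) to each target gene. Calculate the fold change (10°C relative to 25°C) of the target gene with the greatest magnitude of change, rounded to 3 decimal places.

13.548

Serp3: ΔΔCt = (25.20−15.01) − (24.08−15.48) = 10.19 − 8.60 = 1.59; fold change = 2^-1.59 = 0.332
Dusp7: ΔΔCt = (28.39−15.01) − (32.62−15.48) = 13.38 − 17.14 = -3.76; fold change = 2^3.76 = 13.548
Sox5: ΔΔCt = (20.28−15.01) − (22.45−15.48) = 5.27 − 6.97 = -1.70; fold change = 2^1.70 = 3.249
Akt7: ΔΔCt = (21.53−15.01) − (24.58−15.48) = 6.52 − 9.10 = -2.58; fold change = 2^2.58 = 5.979
Dusp7 has the largest |ΔΔCt| = 3.76.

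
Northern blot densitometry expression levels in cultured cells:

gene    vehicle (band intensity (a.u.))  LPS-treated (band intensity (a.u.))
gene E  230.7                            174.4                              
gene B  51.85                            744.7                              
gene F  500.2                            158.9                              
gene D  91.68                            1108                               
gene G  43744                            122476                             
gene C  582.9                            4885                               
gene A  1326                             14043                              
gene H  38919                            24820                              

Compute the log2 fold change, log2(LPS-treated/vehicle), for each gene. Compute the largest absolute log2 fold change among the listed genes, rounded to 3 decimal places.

3.844

log2(174.4/230.7) = -0.404  (gene E)
log2(744.7/51.85) = 3.844  (gene B)
log2(158.9/500.2) = -1.654  (gene F)
log2(1108/91.68) = 3.595  (gene D)
log2(122476/43744) = 1.485  (gene G)
log2(4885/582.9) = 3.067  (gene C)
log2(14043/1326) = 3.405  (gene A)
log2(24820/38919) = -0.649  (gene H)
The largest magnitude belongs to gene B.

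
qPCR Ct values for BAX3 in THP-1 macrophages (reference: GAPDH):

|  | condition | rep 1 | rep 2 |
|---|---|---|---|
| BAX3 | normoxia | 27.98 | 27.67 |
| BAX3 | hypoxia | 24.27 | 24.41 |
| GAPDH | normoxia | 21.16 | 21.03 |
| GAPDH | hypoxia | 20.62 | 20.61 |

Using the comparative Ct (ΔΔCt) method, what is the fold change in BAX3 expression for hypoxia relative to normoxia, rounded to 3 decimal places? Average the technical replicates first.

Mean Ct: BAX3 normoxia 27.825; BAX3 hypoxia 24.340; GAPDH normoxia 21.095; GAPDH hypoxia 20.615
ΔCt(normoxia) = 27.825 − 21.095 = 6.730
ΔCt(hypoxia) = 24.340 − 20.615 = 3.725
ΔΔCt = 3.725 − 6.730 = -3.005
Fold change = 2^(−(-3.005)) = 2^3.005 = 8.0278

8.028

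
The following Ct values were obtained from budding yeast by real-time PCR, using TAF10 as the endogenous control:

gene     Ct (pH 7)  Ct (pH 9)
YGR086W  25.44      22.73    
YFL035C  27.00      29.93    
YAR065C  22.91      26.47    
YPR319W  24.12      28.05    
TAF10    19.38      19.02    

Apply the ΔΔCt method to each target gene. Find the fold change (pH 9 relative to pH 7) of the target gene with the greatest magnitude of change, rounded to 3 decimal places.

0.051

YGR086W: ΔΔCt = (22.73−19.02) − (25.44−19.38) = 3.71 − 6.06 = -2.35; fold change = 2^2.35 = 5.098
YFL035C: ΔΔCt = (29.93−19.02) − (27.00−19.38) = 10.91 − 7.62 = 3.29; fold change = 2^-3.29 = 0.102
YAR065C: ΔΔCt = (26.47−19.02) − (22.91−19.38) = 7.45 − 3.53 = 3.92; fold change = 2^-3.92 = 0.066
YPR319W: ΔΔCt = (28.05−19.02) − (24.12−19.38) = 9.03 − 4.74 = 4.29; fold change = 2^-4.29 = 0.051
YPR319W has the largest |ΔΔCt| = 4.29.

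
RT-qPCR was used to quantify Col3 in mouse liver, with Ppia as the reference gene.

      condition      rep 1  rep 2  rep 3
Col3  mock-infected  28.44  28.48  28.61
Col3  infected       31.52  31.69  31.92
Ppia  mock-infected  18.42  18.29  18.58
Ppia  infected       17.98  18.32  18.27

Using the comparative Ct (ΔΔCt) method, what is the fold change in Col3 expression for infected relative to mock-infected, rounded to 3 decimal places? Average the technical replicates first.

0.092

Mean Ct: Col3 mock-infected 28.510; Col3 infected 31.710; Ppia mock-infected 18.430; Ppia infected 18.190
ΔCt(mock-infected) = 28.510 − 18.430 = 10.080
ΔCt(infected) = 31.710 − 18.190 = 13.520
ΔΔCt = 13.520 − 10.080 = 3.440
Fold change = 2^(−3.440) = 0.0921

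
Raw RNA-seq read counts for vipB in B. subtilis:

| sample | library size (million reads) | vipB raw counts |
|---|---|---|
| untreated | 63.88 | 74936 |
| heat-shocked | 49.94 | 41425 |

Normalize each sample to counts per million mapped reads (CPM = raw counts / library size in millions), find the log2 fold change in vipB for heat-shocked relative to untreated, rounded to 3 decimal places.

CPM(untreated) = 74936 / 63.88 = 1173.0745
CPM(heat-shocked) = 41425 / 49.94 = 829.4954
Fold change = 829.4954 / 1173.0745 = 0.70711
log2(0.70711) = -0.5000

-0.500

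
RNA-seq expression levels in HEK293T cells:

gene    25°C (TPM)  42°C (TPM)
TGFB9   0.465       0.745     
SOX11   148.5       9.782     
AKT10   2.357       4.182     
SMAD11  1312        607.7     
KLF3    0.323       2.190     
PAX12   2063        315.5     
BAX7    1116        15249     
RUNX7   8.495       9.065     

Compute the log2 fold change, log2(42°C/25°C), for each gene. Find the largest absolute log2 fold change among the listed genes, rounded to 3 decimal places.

log2(0.745/0.465) = 0.680  (TGFB9)
log2(9.782/148.5) = -3.924  (SOX11)
log2(4.182/2.357) = 0.827  (AKT10)
log2(607.7/1312) = -1.110  (SMAD11)
log2(2.190/0.323) = 2.761  (KLF3)
log2(315.5/2063) = -2.709  (PAX12)
log2(15249/1116) = 3.772  (BAX7)
log2(9.065/8.495) = 0.094  (RUNX7)
The largest magnitude belongs to SOX11.

3.924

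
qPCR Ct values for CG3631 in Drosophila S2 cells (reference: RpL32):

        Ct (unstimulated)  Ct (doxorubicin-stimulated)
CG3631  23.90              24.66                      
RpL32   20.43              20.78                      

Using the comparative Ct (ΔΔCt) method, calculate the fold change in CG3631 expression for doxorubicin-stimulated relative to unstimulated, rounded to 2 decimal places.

ΔCt(unstimulated) = 23.900 − 20.430 = 3.470
ΔCt(doxorubicin-stimulated) = 24.660 − 20.780 = 3.880
ΔΔCt = 3.880 − 3.470 = 0.410
Fold change = 2^(−0.410) = 0.753

0.75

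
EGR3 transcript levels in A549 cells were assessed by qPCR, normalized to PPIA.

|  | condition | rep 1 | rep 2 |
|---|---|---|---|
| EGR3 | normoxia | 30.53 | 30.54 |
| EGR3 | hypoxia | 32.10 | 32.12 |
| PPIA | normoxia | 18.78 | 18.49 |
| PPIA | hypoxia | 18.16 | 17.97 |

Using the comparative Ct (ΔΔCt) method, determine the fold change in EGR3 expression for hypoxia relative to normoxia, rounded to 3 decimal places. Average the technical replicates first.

0.226

Mean Ct: EGR3 normoxia 30.535; EGR3 hypoxia 32.110; PPIA normoxia 18.635; PPIA hypoxia 18.065
ΔCt(normoxia) = 30.535 − 18.635 = 11.900
ΔCt(hypoxia) = 32.110 − 18.065 = 14.045
ΔΔCt = 14.045 − 11.900 = 2.145
Fold change = 2^(−2.145) = 0.2261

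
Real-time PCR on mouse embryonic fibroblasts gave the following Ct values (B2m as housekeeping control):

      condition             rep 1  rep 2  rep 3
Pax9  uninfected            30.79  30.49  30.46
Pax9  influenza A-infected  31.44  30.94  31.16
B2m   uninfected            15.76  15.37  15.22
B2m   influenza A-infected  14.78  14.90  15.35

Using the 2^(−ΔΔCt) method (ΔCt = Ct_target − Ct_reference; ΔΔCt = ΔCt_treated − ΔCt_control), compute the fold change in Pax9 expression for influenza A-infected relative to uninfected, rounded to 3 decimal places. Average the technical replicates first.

Mean Ct: Pax9 uninfected 30.580; Pax9 influenza A-infected 31.180; B2m uninfected 15.450; B2m influenza A-infected 15.010
ΔCt(uninfected) = 30.580 − 15.450 = 15.130
ΔCt(influenza A-infected) = 31.180 − 15.010 = 16.170
ΔΔCt = 16.170 − 15.130 = 1.040
Fold change = 2^(−1.040) = 0.4863

0.486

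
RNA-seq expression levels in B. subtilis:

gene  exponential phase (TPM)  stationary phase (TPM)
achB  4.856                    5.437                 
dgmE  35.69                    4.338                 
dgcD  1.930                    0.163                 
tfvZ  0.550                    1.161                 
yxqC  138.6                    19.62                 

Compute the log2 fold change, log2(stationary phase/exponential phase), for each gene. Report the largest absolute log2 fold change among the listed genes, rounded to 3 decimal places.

3.566

log2(5.437/4.856) = 0.163  (achB)
log2(4.338/35.69) = -3.040  (dgmE)
log2(0.163/1.930) = -3.566  (dgcD)
log2(1.161/0.550) = 1.078  (tfvZ)
log2(19.62/138.6) = -2.821  (yxqC)
The largest magnitude belongs to dgcD.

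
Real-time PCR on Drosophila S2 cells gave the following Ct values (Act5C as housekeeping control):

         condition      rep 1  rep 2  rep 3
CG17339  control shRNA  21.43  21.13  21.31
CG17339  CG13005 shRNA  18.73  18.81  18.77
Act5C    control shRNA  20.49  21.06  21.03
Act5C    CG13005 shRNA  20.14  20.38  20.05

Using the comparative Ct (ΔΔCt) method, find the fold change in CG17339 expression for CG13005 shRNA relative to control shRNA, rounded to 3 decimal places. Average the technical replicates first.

3.605

Mean Ct: CG17339 control shRNA 21.290; CG17339 CG13005 shRNA 18.770; Act5C control shRNA 20.860; Act5C CG13005 shRNA 20.190
ΔCt(control shRNA) = 21.290 − 20.860 = 0.430
ΔCt(CG13005 shRNA) = 18.770 − 20.190 = -1.420
ΔΔCt = -1.420 − 0.430 = -1.850
Fold change = 2^(−(-1.850)) = 2^1.850 = 3.6050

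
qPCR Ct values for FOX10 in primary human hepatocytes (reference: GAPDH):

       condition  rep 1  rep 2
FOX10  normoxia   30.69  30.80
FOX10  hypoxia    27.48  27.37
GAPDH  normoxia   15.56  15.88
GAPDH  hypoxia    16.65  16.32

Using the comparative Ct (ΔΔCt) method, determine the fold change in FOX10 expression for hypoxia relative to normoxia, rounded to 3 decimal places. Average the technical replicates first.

16.971

Mean Ct: FOX10 normoxia 30.745; FOX10 hypoxia 27.425; GAPDH normoxia 15.720; GAPDH hypoxia 16.485
ΔCt(normoxia) = 30.745 − 15.720 = 15.025
ΔCt(hypoxia) = 27.425 − 16.485 = 10.940
ΔΔCt = 10.940 − 15.025 = -4.085
Fold change = 2^(−(-4.085)) = 2^4.085 = 16.9710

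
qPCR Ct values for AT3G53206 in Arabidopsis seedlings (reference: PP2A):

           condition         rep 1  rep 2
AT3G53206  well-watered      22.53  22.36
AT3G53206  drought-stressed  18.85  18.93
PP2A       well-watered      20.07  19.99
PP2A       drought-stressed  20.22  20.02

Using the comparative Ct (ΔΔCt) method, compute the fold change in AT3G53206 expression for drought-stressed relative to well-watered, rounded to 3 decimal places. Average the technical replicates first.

Mean Ct: AT3G53206 well-watered 22.445; AT3G53206 drought-stressed 18.890; PP2A well-watered 20.030; PP2A drought-stressed 20.120
ΔCt(well-watered) = 22.445 − 20.030 = 2.415
ΔCt(drought-stressed) = 18.890 − 20.120 = -1.230
ΔΔCt = -1.230 − 2.415 = -3.645
Fold change = 2^(−(-3.645)) = 2^3.645 = 12.5099

12.510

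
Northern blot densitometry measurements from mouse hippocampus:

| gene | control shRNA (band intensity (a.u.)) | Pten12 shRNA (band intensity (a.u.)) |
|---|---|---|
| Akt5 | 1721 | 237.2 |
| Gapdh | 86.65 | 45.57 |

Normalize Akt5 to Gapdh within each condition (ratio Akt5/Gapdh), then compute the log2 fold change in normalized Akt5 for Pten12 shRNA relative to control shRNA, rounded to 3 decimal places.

-1.932

Akt5/Gapdh (control shRNA) = 1721 / 86.65 = 19.862
Akt5/Gapdh (Pten12 shRNA) = 237.2 / 45.57 = 5.2052
Fold change = 5.2052 / 19.862 = 0.2621
log2(0.2621) = -1.9320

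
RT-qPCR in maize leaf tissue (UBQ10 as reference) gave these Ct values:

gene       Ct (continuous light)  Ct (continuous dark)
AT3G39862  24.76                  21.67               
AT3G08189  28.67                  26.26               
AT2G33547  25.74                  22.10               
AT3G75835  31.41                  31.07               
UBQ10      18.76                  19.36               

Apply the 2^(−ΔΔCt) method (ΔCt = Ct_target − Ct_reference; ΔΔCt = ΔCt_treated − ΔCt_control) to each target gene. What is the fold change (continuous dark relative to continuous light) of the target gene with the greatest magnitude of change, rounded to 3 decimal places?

18.896

AT3G39862: ΔΔCt = (21.67−19.36) − (24.76−18.76) = 2.31 − 6.00 = -3.69; fold change = 2^3.69 = 12.906
AT3G08189: ΔΔCt = (26.26−19.36) − (28.67−18.76) = 6.90 − 9.91 = -3.01; fold change = 2^3.01 = 8.056
AT2G33547: ΔΔCt = (22.10−19.36) − (25.74−18.76) = 2.74 − 6.98 = -4.24; fold change = 2^4.24 = 18.896
AT3G75835: ΔΔCt = (31.07−19.36) − (31.41−18.76) = 11.71 − 12.65 = -0.94; fold change = 2^0.94 = 1.919
AT2G33547 has the largest |ΔΔCt| = 4.24.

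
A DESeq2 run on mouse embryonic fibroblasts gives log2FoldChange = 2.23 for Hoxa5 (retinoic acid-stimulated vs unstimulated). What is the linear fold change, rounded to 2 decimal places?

4.69

Fold change = 2^(2.23) = 4.691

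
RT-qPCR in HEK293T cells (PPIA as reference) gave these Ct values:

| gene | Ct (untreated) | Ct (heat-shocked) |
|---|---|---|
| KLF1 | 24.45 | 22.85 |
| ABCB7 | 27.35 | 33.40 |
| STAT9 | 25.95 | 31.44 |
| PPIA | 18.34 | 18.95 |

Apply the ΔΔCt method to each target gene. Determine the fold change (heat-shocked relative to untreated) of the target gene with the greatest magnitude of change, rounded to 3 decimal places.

0.023

KLF1: ΔΔCt = (22.85−18.95) − (24.45−18.34) = 3.90 − 6.11 = -2.21; fold change = 2^2.21 = 4.627
ABCB7: ΔΔCt = (33.40−18.95) − (27.35−18.34) = 14.45 − 9.01 = 5.44; fold change = 2^-5.44 = 0.023
STAT9: ΔΔCt = (31.44−18.95) − (25.95−18.34) = 12.49 − 7.61 = 4.88; fold change = 2^-4.88 = 0.034
ABCB7 has the largest |ΔΔCt| = 5.44.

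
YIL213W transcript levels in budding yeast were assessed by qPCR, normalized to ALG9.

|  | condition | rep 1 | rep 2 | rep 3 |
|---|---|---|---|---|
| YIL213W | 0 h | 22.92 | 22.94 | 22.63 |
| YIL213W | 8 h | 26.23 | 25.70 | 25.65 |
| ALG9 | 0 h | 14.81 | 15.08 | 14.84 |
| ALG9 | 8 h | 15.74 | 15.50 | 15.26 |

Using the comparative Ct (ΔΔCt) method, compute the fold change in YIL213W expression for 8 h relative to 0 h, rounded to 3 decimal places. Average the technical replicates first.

Mean Ct: YIL213W 0 h 22.830; YIL213W 8 h 25.860; ALG9 0 h 14.910; ALG9 8 h 15.500
ΔCt(0 h) = 22.830 − 14.910 = 7.920
ΔCt(8 h) = 25.860 − 15.500 = 10.360
ΔΔCt = 10.360 − 7.920 = 2.440
Fold change = 2^(−2.440) = 0.1843

0.184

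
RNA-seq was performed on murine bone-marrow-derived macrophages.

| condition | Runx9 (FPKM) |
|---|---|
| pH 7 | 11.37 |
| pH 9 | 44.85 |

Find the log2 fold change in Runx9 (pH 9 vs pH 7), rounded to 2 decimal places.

1.98

Fold change = 44.85 / 11.37 = 3.9446
log2(3.9446) = 1.980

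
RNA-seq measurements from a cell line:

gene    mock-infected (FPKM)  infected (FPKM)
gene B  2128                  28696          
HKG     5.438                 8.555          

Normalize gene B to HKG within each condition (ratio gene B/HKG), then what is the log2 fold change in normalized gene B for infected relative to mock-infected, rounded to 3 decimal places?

3.100

gene B/HKG (mock-infected) = 2128 / 5.438 = 391.32
gene B/HKG (infected) = 28696 / 8.555 = 3354.3
Fold change = 3354.3 / 391.32 = 8.5717
log2(8.5717) = 3.0996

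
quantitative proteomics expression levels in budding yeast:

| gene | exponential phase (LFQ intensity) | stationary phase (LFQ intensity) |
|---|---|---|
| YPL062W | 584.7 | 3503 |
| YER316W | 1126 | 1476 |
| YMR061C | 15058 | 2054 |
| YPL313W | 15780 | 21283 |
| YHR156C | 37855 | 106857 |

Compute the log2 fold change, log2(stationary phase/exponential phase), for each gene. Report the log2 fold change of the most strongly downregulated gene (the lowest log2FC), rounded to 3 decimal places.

log2(3503/584.7) = 2.583  (YPL062W)
log2(1476/1126) = 0.390  (YER316W)
log2(2054/15058) = -2.874  (YMR061C)
log2(21283/15780) = 0.432  (YPL313W)
log2(106857/37855) = 1.497  (YHR156C)
YMR061C is most strongly downregulated.

-2.874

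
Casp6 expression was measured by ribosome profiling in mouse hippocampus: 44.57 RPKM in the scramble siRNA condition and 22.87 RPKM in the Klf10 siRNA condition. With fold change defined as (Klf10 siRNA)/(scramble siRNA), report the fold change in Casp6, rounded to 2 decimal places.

0.51

Fold change = 22.87 / 44.57 = 0.513
Casp6 is downregulated.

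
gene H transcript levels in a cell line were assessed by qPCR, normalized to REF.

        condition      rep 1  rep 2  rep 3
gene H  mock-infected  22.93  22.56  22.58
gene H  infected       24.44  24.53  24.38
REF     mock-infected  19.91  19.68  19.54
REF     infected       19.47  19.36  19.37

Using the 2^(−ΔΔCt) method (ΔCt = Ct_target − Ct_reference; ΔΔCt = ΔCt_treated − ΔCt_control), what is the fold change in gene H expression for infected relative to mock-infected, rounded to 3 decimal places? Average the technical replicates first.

Mean Ct: gene H mock-infected 22.690; gene H infected 24.450; REF mock-infected 19.710; REF infected 19.400
ΔCt(mock-infected) = 22.690 − 19.710 = 2.980
ΔCt(infected) = 24.450 − 19.400 = 5.050
ΔΔCt = 5.050 − 2.980 = 2.070
Fold change = 2^(−2.070) = 0.2382

0.238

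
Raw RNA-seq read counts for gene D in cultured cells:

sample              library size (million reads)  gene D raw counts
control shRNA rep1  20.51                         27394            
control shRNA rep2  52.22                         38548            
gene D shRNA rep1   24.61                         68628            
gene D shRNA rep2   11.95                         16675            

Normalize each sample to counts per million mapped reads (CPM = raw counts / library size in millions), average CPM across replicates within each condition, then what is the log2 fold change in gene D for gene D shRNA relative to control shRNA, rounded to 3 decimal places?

CPM(control shRNA rep1) = 27394 / 20.51 = 1335.6412
CPM(control shRNA rep2) = 38548 / 52.22 = 738.1846
CPM(gene D shRNA rep1) = 68628 / 24.61 = 2788.6225
CPM(gene D shRNA rep2) = 16675 / 11.95 = 1395.3975
mean CPM(control shRNA) = 1036.9129; mean CPM(gene D shRNA) = 2092.0100
Fold change = 2092.0100 / 1036.9129 = 2.01754
log2(2.01754) = 1.0126

1.013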